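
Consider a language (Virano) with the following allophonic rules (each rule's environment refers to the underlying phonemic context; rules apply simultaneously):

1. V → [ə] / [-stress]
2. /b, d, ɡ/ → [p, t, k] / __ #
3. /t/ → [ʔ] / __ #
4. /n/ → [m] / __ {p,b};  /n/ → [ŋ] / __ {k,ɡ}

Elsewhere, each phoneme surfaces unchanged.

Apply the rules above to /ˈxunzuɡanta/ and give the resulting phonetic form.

[ˈxunzəɡəntə]

/x/ stays [x].
/u/ (between /x/ and /n/) fails the environment for rule 1, so it stays [u].
/n/ — between /u/ and /z/; rule 4 does not apply here → [n].
/z/ stays [z].
Rule 1 applies to /u/ (between /z/ and /ɡ/: in an unstressed syllable) → [ə].
/ɡ/ (between /u/ and /a/) is in the target of rule 2 but the environment (word-finally) is not met → [ɡ].
/a/ meets the environment for rule 1 (in an unstressed syllable) → [ə].
/n/ (between /a/ and /t/) is in the target of rule 4 but the environment (before a labial or velar stop) is not met → [n].
/t/ (between /n/ and /a/) is in the target of rule 3 but the environment (word-finally) is not met → [t].
/a/ (word-final) occurs in an unstressed syllable → [ə] by rule 1.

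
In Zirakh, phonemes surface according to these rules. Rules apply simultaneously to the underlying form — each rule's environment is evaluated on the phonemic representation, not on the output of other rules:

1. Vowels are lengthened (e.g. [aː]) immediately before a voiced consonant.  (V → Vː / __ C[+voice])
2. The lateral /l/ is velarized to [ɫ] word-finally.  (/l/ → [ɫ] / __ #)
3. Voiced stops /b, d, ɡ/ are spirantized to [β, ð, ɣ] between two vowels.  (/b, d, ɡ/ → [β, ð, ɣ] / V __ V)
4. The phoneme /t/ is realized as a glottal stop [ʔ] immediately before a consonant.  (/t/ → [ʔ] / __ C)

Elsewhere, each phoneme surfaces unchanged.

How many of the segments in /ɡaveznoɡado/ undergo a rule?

Segments that undergo a rule: /a/ → [aː] (rule 1); /e/ → [eː] (rule 1); /o/ → [oː] (rule 1); /ɡ/ → [ɣ] (rule 3); /a/ → [aː] (rule 1); /d/ → [ð] (rule 3).
All other segments surface unchanged.

6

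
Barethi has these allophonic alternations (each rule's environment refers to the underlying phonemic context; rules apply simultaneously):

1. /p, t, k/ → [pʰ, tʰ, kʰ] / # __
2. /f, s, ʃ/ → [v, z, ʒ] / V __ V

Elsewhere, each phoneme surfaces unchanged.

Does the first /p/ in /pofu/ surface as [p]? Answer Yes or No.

/p/ (word-initial): word-initially, so rule 1 applies → [pʰ].
The actual realization is [pʰ], not [p].

No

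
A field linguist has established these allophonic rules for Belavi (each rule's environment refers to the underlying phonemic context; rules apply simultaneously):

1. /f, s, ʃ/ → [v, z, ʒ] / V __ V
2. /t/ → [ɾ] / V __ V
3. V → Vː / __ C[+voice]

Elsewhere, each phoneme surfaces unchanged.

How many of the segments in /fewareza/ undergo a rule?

Segments that undergo a rule: /e/ → [eː] (rule 3); /a/ → [aː] (rule 3); /e/ → [eː] (rule 3).
All other segments surface unchanged.

3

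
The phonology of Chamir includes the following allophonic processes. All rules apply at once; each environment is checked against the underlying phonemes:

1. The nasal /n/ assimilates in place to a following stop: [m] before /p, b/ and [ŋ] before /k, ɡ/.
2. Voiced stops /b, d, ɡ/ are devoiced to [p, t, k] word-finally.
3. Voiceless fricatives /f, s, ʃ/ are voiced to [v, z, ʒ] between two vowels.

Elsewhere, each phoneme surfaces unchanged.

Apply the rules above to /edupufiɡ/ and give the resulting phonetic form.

[edupuvik]

/d/ — between /e/ and /u/; rule 2 does not apply here → [d].
/f/ (between /u/ and /i/) occurs between two vowels → [v] by rule 3.
/ɡ/ (word-final): word-finally, so rule 2 applies → [k].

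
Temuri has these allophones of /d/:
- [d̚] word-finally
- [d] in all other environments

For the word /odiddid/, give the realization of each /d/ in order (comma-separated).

[d], [d], [d], [d̚]

Occurrence 1 (position 2): no conditioning environment matches → elsewhere allophone [d].
Occurrence 2 (position 4): no conditioning environment matches → elsewhere allophone [d].
Occurrence 3 (position 5): no conditioning environment matches → elsewhere allophone [d].
Occurrence 4 (position 7): word-finally → [d̚].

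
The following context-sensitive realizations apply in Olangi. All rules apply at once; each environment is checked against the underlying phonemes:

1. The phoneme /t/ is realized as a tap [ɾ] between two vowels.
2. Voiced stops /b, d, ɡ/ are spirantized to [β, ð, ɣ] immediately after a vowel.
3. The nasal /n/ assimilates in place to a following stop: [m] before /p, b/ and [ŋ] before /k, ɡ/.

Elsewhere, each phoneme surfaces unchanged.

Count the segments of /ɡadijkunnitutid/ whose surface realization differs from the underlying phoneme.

4

Segments that undergo a rule: /d/ → [ð] (rule 2); /t/ → [ɾ] (rule 1); /t/ → [ɾ] (rule 1); /d/ → [ð] (rule 2).
All other segments surface unchanged.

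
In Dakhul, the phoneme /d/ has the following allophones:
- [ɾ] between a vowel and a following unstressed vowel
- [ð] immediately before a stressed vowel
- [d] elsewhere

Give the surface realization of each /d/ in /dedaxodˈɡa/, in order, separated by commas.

Occurrence 1 (position 1): no conditioning environment matches → elsewhere allophone [d].
Occurrence 2 (position 3): between a vowel and a following unstressed vowel → [ɾ].
Occurrence 3 (position 7): no conditioning environment matches → elsewhere allophone [d].

[d], [ɾ], [d]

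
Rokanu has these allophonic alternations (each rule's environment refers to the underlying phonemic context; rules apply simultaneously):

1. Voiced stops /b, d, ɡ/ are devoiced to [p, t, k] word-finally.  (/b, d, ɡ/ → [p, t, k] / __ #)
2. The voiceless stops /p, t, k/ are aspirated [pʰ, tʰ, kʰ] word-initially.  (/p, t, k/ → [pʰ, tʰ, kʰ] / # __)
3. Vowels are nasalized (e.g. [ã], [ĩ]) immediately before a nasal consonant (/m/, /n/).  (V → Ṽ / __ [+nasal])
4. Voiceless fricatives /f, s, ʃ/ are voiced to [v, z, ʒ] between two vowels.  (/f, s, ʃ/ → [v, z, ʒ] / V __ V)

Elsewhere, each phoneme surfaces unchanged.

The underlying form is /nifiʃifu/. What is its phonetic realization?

[niviʒivu]

/n/ (word-initial) is unaffected → [n].
/i/ (between /n/ and /f/) fails the environment for rule 3, so it stays [i].
/f/ (between /i/ and /i/) occurs between two vowels → [v] by rule 4.
/i/ (between /f/ and /ʃ/): rule 3 targets it, but not before a nasal consonant → unchanged [i].
/ʃ/ meets the environment for rule 4 (between two vowels) → [ʒ].
/i/ (between /ʃ/ and /f/) fails the environment for rule 3, so it stays [i].
/f/ (between /i/ and /u/) occurs between two vowels → [v] by rule 4.
/u/ — word-final; rule 3 does not apply here → [u].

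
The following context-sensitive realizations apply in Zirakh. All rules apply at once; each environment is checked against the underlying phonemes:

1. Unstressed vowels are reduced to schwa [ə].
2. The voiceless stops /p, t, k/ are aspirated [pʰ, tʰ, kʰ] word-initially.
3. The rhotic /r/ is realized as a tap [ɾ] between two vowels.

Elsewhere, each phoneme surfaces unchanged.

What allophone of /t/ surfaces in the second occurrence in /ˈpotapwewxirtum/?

[t]

/t/ (between /r/ and /u/) is in the target of rule 2 but the environment (word-initially) is not met → [t].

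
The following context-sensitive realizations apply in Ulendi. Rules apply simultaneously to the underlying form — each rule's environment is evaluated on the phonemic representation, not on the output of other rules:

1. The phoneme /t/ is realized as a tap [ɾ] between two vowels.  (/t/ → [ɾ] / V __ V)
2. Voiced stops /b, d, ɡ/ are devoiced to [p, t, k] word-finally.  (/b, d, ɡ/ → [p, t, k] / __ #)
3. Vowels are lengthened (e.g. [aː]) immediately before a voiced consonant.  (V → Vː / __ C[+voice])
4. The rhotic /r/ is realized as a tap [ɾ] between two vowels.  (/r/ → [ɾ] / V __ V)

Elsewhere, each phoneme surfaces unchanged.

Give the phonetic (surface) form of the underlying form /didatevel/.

[diːdaɾeːveːl]

/d/ — word-initial; rule 2 does not apply here → [d].
Rule 3 applies to /i/ (between /d/ and /d/: before a voiced consonant) → [iː].
/d/ (between /i/ and /a/): rule 2 targets it, but not word-finally → unchanged [d].
/a/ — between /d/ and /t/; rule 3 does not apply here → [a].
Rule 1 applies to /t/ (between /a/ and /e/: between two vowels) → [ɾ].
/e/ (between /t/ and /v/): before a voiced consonant, so rule 3 applies → [eː].
/v/ stays [v].
/e/ (between /v/ and /l/): before a voiced consonant, so rule 3 applies → [eː].
/l/ (word-final): no rule targets it → [l].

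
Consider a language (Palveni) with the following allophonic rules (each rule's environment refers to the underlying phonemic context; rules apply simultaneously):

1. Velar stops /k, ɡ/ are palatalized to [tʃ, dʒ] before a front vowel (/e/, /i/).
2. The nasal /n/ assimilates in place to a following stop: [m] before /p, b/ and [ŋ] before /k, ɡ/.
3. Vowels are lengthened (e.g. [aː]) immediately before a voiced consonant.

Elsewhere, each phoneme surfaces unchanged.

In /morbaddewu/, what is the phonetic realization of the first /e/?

[eː]

Rule 3 applies to /e/ (between /d/ and /w/: before a voiced consonant) → [eː].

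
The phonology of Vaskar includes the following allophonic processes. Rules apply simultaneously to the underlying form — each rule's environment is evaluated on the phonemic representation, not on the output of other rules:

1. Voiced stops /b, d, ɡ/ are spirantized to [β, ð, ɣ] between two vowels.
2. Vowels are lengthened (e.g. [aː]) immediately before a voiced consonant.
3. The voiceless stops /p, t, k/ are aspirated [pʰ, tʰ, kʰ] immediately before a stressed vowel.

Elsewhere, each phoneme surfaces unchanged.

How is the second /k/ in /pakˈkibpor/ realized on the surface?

[kʰ]

/k/ — between /k/ and /i/, immediately before a stressed vowel — surfaces as [kʰ] (rule 3).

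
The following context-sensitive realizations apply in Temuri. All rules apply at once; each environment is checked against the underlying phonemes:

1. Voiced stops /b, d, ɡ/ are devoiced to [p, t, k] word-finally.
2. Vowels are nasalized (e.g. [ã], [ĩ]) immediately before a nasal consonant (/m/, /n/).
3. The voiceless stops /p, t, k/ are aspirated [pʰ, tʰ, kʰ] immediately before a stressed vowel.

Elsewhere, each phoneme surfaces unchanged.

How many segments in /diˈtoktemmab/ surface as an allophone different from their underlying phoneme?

3

Segments that undergo a rule: /t/ → [tʰ] (rule 3); /e/ → [ẽ] (rule 2); /b/ → [p] (rule 1).
All other segments surface unchanged.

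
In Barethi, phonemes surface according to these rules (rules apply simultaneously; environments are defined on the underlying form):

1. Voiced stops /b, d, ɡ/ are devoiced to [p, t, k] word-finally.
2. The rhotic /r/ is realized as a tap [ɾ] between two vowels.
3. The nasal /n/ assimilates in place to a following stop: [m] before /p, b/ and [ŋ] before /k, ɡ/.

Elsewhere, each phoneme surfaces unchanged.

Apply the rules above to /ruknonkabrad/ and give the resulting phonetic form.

/r/ — word-initial; rule 2 does not apply here → [r].
/u/ stays [u].
/k/ stays [k].
/n/ (between /k/ and /o/): rule 3 targets it, but not before a labial or velar stop → unchanged [n].
/o/ — not in any rule's target class → [o].
/n/ — between /o/ and /k/, before a labial or velar stop — surfaces as [ŋ] (rule 3).
/k/ (between /n/ and /a/) is unaffected → [k].
/a/ (between /k/ and /b/) is unaffected → [a].
/b/ (between /a/ and /r/): rule 1 targets it, but not word-finally → unchanged [b].
/r/ (between /b/ and /a/) fails the environment for rule 2, so it stays [r].
/a/ (between /r/ and /d/) is unaffected → [a].
/d/ meets the environment for rule 1 (word-finally) → [t].

[ruknoŋkabrat]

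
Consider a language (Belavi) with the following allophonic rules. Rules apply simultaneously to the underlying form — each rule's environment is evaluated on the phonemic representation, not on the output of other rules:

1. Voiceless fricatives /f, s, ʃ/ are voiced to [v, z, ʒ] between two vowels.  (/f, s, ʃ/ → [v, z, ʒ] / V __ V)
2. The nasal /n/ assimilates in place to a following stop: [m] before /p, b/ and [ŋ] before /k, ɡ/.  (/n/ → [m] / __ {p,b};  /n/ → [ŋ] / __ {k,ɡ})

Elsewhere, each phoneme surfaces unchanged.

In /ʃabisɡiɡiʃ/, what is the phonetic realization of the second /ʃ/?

/ʃ/ (word-final): rule 1 targets it, but not between two vowels → unchanged [ʃ].

[ʃ]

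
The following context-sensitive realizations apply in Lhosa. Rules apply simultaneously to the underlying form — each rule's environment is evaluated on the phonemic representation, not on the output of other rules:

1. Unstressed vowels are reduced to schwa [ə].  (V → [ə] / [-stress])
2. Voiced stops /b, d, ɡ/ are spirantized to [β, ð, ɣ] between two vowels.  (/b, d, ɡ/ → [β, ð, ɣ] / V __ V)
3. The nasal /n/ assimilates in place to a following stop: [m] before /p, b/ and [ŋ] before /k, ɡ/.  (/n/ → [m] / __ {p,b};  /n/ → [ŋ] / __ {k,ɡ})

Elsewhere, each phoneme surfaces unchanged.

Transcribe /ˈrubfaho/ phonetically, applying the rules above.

[ˈrubfəhə]

/r/ stays [r].
/u/ (between /r/ and /b/): rule 1 targets it, but not in an unstressed syllable → unchanged [u].
/b/ (between /u/ and /f/) is in the target of rule 2 but the environment (between two vowels) is not met → [b].
/f/ stays [f].
/a/ meets the environment for rule 1 (in an unstressed syllable) → [ə].
/h/ — not in any rule's target class → [h].
/o/ (word-final) occurs in an unstressed syllable → [ə] by rule 1.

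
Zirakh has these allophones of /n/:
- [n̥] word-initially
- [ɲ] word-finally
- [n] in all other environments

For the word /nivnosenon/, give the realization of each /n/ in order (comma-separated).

[n̥], [n], [n], [ɲ]

Occurrence 1 (position 1): word-initially → [n̥].
Occurrence 2 (position 4): no conditioning environment matches → elsewhere allophone [n].
Occurrence 3 (position 8): no conditioning environment matches → elsewhere allophone [n].
Occurrence 4 (position 10): word-finally → [ɲ].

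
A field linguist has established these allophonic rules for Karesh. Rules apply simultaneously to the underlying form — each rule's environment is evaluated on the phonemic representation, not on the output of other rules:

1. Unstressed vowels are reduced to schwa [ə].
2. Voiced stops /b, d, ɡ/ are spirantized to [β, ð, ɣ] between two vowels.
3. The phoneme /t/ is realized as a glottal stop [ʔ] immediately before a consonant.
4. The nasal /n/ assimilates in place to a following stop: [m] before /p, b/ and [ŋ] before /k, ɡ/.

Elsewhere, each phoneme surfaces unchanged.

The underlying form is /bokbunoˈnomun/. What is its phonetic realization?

/b/ (word-initial) fails the environment for rule 2, so it stays [b].
/o/ meets the environment for rule 1 (in an unstressed syllable) → [ə].
/b/ — between /k/ and /u/; rule 2 does not apply here → [b].
/u/ meets the environment for rule 1 (in an unstressed syllable) → [ə].
/n/ — between /u/ and /o/; rule 4 does not apply here → [n].
Rule 1 applies to /o/ (between /n/ and /n/: in an unstressed syllable) → [ə].
/n/ (between /o/ and /o/) fails the environment for rule 4, so it stays [n].
/o/ (between /n/ and /m/): rule 1 targets it, but not in an unstressed syllable → unchanged [o].
/u/ — between /m/ and /n/, in an unstressed syllable — surfaces as [ə] (rule 1).
/n/ (word-final): rule 4 targets it, but not before a labial or velar stop → unchanged [n].

[bəkbənəˈnomən]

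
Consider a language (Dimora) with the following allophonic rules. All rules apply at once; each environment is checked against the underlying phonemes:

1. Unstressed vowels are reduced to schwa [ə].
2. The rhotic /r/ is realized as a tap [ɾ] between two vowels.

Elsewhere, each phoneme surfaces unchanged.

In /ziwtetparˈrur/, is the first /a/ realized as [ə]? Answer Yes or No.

/a/ (between /p/ and /r/) occurs in an unstressed syllable → [ə] by rule 1.
The actual realization is [ə], which matches [ə].

Yes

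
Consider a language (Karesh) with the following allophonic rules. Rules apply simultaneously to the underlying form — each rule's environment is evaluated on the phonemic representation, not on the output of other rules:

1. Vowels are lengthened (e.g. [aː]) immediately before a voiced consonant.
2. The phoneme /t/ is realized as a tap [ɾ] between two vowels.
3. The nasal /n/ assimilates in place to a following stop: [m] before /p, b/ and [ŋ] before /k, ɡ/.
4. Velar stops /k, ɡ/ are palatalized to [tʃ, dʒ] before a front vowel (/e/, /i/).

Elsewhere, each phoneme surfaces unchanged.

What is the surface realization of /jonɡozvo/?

[joːŋɡoːzvo]

/j/ (word-initial) is unaffected → [j].
Rule 1 applies to /o/ (between /j/ and /n/: before a voiced consonant) → [oː].
/n/ — between /o/ and /ɡ/, before a labial or velar stop — surfaces as [ŋ] (rule 3).
/ɡ/ — between /n/ and /o/; rule 4 does not apply here → [ɡ].
/o/ (between /ɡ/ and /z/): before a voiced consonant, so rule 1 applies → [oː].
/z/ (between /o/ and /v/) is unaffected → [z].
/v/ — not in any rule's target class → [v].
/o/ (word-final): rule 1 targets it, but not before a voiced consonant → unchanged [o].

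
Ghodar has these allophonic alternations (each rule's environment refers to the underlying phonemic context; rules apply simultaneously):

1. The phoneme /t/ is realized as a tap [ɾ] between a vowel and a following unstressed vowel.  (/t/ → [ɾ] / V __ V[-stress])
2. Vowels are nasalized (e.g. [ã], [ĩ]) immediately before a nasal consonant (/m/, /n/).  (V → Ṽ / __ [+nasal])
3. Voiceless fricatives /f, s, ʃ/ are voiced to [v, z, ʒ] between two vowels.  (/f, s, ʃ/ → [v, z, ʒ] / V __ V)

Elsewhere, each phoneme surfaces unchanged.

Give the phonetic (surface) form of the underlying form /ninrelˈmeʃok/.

[nĩnrelˈmeʒok]

/i/ meets the environment for rule 2 (before a nasal consonant) → [ĩ].
/e/ (between /r/ and /l/) fails the environment for rule 2, so it stays [e].
/e/ (between /m/ and /ʃ/) fails the environment for rule 2, so it stays [e].
/ʃ/ (between /e/ and /o/): between two vowels, so rule 3 applies → [ʒ].
/o/ — between /ʃ/ and /k/; rule 2 does not apply here → [o].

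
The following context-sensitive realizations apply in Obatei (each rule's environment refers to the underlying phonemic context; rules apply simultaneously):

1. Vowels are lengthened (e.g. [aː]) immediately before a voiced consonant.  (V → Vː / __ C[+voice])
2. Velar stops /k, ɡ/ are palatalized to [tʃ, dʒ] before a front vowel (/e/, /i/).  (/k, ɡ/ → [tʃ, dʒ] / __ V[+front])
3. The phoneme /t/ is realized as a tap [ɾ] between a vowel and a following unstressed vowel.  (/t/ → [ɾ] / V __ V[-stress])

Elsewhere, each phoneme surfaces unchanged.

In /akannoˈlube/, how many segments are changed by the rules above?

Segments that undergo a rule: /a/ → [aː] (rule 1); /o/ → [oː] (rule 1); /u/ → [uː] (rule 1).
All other segments surface unchanged.

3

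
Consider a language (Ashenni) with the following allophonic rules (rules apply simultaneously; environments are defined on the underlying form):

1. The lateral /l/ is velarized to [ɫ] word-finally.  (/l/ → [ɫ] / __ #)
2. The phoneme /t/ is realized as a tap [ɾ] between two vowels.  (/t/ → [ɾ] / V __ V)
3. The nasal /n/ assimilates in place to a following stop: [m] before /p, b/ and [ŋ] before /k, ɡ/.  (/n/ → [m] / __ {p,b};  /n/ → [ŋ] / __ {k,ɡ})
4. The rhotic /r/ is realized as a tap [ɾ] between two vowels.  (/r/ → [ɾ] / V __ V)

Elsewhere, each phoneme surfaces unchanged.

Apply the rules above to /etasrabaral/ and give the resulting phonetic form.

[eɾasrabaɾaɫ]

/e/ stays [e].
/t/ meets the environment for rule 2 (between two vowels) → [ɾ].
/a/ — not in any rule's target class → [a].
/s/ (between /a/ and /r/) is unaffected → [s].
/r/ (between /s/ and /a/): rule 4 targets it, but not between two vowels → unchanged [r].
/a/ (between /r/ and /b/): no rule targets it → [a].
/b/ (between /a/ and /a/) is unaffected → [b].
/a/ stays [a].
/r/ (between /a/ and /a/) occurs between two vowels → [ɾ] by rule 4.
/a/ (between /r/ and /l/) is unaffected → [a].
/l/ (word-final): word-finally, so rule 1 applies → [ɫ].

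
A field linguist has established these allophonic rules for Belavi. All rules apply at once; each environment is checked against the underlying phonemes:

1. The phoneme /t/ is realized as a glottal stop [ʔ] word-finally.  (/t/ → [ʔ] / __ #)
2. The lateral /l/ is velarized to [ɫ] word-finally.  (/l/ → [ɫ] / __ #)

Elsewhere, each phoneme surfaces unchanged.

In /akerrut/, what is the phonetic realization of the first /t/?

/t/ (word-final): word-finally, so rule 1 applies → [ʔ].

[ʔ]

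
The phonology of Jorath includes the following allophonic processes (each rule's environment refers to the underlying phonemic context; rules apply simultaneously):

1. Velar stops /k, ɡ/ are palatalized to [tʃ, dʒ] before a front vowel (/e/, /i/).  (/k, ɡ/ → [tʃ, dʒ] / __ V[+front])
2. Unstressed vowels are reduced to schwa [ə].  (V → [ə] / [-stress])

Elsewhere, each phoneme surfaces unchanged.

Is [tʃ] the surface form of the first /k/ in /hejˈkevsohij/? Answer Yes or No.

Yes

/k/ (between /j/ and /e/): before a front vowel, so rule 1 applies → [tʃ].
The actual realization is [tʃ], which matches [tʃ].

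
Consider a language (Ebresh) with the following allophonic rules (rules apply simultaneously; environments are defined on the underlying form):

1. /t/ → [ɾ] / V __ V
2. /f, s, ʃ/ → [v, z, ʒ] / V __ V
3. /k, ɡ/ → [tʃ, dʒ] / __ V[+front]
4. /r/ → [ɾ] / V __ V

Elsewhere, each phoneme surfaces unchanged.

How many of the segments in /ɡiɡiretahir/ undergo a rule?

Segments that undergo a rule: /ɡ/ → [dʒ] (rule 3); /ɡ/ → [dʒ] (rule 3); /r/ → [ɾ] (rule 4); /t/ → [ɾ] (rule 1).
All other segments surface unchanged.

4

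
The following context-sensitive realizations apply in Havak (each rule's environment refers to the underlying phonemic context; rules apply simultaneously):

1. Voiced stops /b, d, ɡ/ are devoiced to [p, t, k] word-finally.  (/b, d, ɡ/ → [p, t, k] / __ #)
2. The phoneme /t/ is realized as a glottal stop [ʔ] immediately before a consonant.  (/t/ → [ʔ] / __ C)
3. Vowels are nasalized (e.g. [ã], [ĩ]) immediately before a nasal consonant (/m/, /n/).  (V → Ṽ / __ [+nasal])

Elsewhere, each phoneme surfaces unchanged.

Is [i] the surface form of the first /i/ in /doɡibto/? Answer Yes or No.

/i/ (between /ɡ/ and /b/) fails the environment for rule 3, so it stays [i].
The actual realization is [i], which matches [i].

Yes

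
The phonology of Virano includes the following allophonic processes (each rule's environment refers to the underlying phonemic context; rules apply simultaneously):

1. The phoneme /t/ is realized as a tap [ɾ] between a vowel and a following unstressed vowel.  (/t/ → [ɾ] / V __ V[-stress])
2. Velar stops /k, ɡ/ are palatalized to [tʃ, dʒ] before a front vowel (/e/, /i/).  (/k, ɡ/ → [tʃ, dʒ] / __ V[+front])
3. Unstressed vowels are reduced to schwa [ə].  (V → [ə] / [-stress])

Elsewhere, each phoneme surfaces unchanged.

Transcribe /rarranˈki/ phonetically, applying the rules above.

/r/ stays [r].
/a/ (between /r/ and /r/): in an unstressed syllable, so rule 3 applies → [ə].
/r/ (between /a/ and /r/): no rule targets it → [r].
/r/ (between /r/ and /a/): no rule targets it → [r].
/a/ (between /r/ and /n/) occurs in an unstressed syllable → [ə] by rule 3.
/n/ — not in any rule's target class → [n].
Rule 2 applies to /k/ (between /n/ and /i/: before a front vowel) → [tʃ].
/i/ — word-final; rule 3 does not apply here → [i].

[rərrənˈtʃi]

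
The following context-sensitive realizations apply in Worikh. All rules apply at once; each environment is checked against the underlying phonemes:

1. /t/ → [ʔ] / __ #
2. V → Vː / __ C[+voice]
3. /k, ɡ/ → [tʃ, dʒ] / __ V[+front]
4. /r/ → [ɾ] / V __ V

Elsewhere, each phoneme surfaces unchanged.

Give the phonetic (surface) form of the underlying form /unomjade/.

[uːnoːmjaːde]

/u/ — word-initial, before a voiced consonant — surfaces as [uː] (rule 2).
/n/ — not in any rule's target class → [n].
Rule 2 applies to /o/ (between /n/ and /m/: before a voiced consonant) → [oː].
/m/ (between /o/ and /j/) is unaffected → [m].
/j/ — not in any rule's target class → [j].
/a/ — between /j/ and /d/, before a voiced consonant — surfaces as [aː] (rule 2).
/d/ stays [d].
/e/ (word-final) is in the target of rule 2 but the environment (before a voiced consonant) is not met → [e].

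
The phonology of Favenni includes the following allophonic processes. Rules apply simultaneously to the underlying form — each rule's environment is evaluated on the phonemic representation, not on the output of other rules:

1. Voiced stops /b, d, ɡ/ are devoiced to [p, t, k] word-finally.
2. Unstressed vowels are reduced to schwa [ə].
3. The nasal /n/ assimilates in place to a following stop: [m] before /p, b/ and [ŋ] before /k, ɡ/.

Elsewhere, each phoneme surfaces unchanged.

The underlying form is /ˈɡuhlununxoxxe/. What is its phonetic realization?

/ɡ/ (word-initial): rule 1 targets it, but not word-finally → unchanged [ɡ].
/u/ (between /ɡ/ and /h/) fails the environment for rule 2, so it stays [u].
/h/ (between /u/ and /l/) is unaffected → [h].
/l/ stays [l].
/u/ — between /l/ and /n/, in an unstressed syllable — surfaces as [ə] (rule 2).
/n/ (between /u/ and /u/): rule 3 targets it, but not before a labial or velar stop → unchanged [n].
Rule 2 applies to /u/ (between /n/ and /n/: in an unstressed syllable) → [ə].
/n/ (between /u/ and /x/) fails the environment for rule 3, so it stays [n].
/x/ — not in any rule's target class → [x].
/o/ (between /x/ and /x/): in an unstressed syllable, so rule 2 applies → [ə].
/x/ (between /o/ and /x/) is unaffected → [x].
/x/ (between /x/ and /e/) is unaffected → [x].
/e/ (word-final) occurs in an unstressed syllable → [ə] by rule 2.

[ˈɡuhlənənxəxxə]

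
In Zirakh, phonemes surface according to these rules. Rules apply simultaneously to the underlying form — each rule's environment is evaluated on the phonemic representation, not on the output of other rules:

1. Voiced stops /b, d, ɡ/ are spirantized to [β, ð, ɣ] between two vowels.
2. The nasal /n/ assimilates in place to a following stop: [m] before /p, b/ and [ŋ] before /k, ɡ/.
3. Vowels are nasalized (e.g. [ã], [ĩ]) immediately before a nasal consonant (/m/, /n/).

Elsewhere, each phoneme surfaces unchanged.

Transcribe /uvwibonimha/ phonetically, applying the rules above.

[uvwiβõnĩmha]

/u/ — word-initial; rule 3 does not apply here → [u].
/v/ — not in any rule's target class → [v].
/w/ — not in any rule's target class → [w].
/i/ (between /w/ and /b/) is in the target of rule 3 but the environment (before a nasal consonant) is not met → [i].
/b/ meets the environment for rule 1 (between two vowels) → [β].
/o/ — between /b/ and /n/, before a nasal consonant — surfaces as [õ] (rule 3).
/n/ (between /o/ and /i/) fails the environment for rule 2, so it stays [n].
/i/ (between /n/ and /m/) occurs before a nasal consonant → [ĩ] by rule 3.
/m/ — not in any rule's target class → [m].
/h/ (between /m/ and /a/): no rule targets it → [h].
/a/ (word-final) fails the environment for rule 3, so it stays [a].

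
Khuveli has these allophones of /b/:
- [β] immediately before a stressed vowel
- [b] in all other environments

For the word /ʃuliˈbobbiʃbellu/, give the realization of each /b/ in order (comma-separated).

[β], [b], [b], [b]

Occurrence 1 (position 5): immediately before a stressed vowel → [β].
Occurrence 2 (position 7): no conditioning environment matches → elsewhere allophone [b].
Occurrence 3 (position 8): no conditioning environment matches → elsewhere allophone [b].
Occurrence 4 (position 11): no conditioning environment matches → elsewhere allophone [b].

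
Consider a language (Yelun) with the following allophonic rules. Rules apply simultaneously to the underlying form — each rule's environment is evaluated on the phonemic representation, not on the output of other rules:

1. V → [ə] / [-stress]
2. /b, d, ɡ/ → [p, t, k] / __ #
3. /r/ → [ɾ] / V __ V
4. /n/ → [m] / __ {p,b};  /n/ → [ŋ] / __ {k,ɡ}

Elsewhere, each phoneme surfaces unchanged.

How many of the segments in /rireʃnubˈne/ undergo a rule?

4

Segments that undergo a rule: /i/ → [ə] (rule 1); /r/ → [ɾ] (rule 3); /e/ → [ə] (rule 1); /u/ → [ə] (rule 1).
All other segments surface unchanged.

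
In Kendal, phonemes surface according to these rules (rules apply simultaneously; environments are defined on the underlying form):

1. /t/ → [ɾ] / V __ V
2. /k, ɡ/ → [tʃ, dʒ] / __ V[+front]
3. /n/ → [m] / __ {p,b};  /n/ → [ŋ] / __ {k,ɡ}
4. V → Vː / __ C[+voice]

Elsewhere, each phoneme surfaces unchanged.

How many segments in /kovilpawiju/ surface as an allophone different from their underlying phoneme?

Segments that undergo a rule: /o/ → [oː] (rule 4); /i/ → [iː] (rule 4); /a/ → [aː] (rule 4); /i/ → [iː] (rule 4).
All other segments surface unchanged.

4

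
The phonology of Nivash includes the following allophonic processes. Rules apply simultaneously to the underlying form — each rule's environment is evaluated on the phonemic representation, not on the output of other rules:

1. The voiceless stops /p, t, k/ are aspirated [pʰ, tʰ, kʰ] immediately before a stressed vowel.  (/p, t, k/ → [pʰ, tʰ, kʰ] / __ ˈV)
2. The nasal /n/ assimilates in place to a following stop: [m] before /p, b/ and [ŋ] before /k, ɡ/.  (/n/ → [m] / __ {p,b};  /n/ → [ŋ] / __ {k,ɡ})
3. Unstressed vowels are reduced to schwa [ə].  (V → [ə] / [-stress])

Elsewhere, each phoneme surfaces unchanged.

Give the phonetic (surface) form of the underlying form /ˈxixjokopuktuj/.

/i/ — between /x/ and /x/; rule 3 does not apply here → [i].
/o/ (between /j/ and /k/) occurs in an unstressed syllable → [ə] by rule 3.
/k/ (between /o/ and /o/) is in the target of rule 1 but the environment (immediately before a stressed vowel) is not met → [k].
/o/ — between /k/ and /p/, in an unstressed syllable — surfaces as [ə] (rule 3).
/p/ (between /o/ and /u/): rule 1 targets it, but not immediately before a stressed vowel → unchanged [p].
/u/ (between /p/ and /k/): in an unstressed syllable, so rule 3 applies → [ə].
/k/ (between /u/ and /t/) fails the environment for rule 1, so it stays [k].
/t/ (between /k/ and /u/) is in the target of rule 1 but the environment (immediately before a stressed vowel) is not met → [t].
/u/ (between /t/ and /j/): in an unstressed syllable, so rule 3 applies → [ə].

[ˈxixjəkəpəktəj]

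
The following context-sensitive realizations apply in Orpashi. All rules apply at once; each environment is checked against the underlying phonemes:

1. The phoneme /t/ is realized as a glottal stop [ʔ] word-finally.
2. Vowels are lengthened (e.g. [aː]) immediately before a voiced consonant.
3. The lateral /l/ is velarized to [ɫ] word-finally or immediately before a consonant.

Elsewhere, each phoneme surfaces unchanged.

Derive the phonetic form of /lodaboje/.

[loːdaːboːje]

/l/ (word-initial) is in the target of rule 3 but the environment (word-finally or immediately before a consonant) is not met → [l].
/o/ (between /l/ and /d/) occurs before a voiced consonant → [oː] by rule 2.
/d/ stays [d].
/a/ — between /d/ and /b/, before a voiced consonant — surfaces as [aː] (rule 2).
/b/ — not in any rule's target class → [b].
/o/ (between /b/ and /j/) occurs before a voiced consonant → [oː] by rule 2.
/j/ — not in any rule's target class → [j].
/e/ (word-final): rule 2 targets it, but not before a voiced consonant → unchanged [e].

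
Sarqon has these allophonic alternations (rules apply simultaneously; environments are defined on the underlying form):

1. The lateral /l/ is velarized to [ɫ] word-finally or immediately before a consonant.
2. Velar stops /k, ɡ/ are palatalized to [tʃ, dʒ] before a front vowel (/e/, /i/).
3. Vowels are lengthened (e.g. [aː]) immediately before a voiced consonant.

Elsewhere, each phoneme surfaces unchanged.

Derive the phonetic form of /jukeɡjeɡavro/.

/j/ (word-initial): no rule targets it → [j].
/u/ (between /j/ and /k/): rule 3 targets it, but not before a voiced consonant → unchanged [u].
/k/ meets the environment for rule 2 (before a front vowel) → [tʃ].
/e/ — between /k/ and /ɡ/, before a voiced consonant — surfaces as [eː] (rule 3).
/ɡ/ (between /e/ and /j/) is in the target of rule 2 but the environment (before a front vowel) is not met → [ɡ].
/j/ stays [j].
/e/ — between /j/ and /ɡ/, before a voiced consonant — surfaces as [eː] (rule 3).
/ɡ/ — between /e/ and /a/; rule 2 does not apply here → [ɡ].
Rule 3 applies to /a/ (between /ɡ/ and /v/: before a voiced consonant) → [aː].
/v/ (between /a/ and /r/) is unaffected → [v].
/r/ (between /v/ and /o/) is unaffected → [r].
/o/ — word-final; rule 3 does not apply here → [o].

[jutʃeːɡjeːɡaːvro]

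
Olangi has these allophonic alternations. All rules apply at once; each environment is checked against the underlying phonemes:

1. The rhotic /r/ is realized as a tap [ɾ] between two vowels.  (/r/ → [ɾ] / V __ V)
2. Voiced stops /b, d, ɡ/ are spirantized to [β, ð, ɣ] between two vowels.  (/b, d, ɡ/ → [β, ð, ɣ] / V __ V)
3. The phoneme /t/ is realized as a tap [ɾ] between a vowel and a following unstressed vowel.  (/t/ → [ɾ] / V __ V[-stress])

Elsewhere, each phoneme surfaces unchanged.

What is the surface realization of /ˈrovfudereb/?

[ˈrovfuðeɾeb]

/r/ (word-initial) is in the target of rule 1 but the environment (between two vowels) is not met → [r].
/o/ stays [o].
/v/ — not in any rule's target class → [v].
/f/ stays [f].
/u/ — not in any rule's target class → [u].
/d/ — between /u/ and /e/, between two vowels — surfaces as [ð] (rule 2).
/e/ stays [e].
/r/ (between /e/ and /e/): between two vowels, so rule 1 applies → [ɾ].
/e/ (between /r/ and /b/): no rule targets it → [e].
/b/ (word-final) fails the environment for rule 2, so it stays [b].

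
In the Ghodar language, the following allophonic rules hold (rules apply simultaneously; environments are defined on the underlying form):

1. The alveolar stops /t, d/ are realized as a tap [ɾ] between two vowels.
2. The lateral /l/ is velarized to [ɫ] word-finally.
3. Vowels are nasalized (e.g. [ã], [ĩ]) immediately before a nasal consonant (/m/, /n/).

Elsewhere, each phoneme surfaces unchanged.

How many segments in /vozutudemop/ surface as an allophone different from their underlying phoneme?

3

Segments that undergo a rule: /t/ → [ɾ] (rule 1); /d/ → [ɾ] (rule 1); /e/ → [ẽ] (rule 3).
All other segments surface unchanged.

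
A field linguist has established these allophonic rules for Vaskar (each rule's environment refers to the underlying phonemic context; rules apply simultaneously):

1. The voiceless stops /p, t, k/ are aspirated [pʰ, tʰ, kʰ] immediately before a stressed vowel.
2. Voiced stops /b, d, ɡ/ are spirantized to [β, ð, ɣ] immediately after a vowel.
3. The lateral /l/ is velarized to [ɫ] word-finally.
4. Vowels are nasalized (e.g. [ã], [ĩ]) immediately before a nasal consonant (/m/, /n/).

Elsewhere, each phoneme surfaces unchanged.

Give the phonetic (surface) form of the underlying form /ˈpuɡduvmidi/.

/p/ — word-initial, immediately before a stressed vowel — surfaces as [pʰ] (rule 1).
/u/ — between /p/ and /ɡ/; rule 4 does not apply here → [u].
/ɡ/ meets the environment for rule 2 (immediately after a vowel) → [ɣ].
/d/ (between /ɡ/ and /u/): rule 2 targets it, but not immediately after a vowel → unchanged [d].
/u/ (between /d/ and /v/) is in the target of rule 4 but the environment (before a nasal consonant) is not met → [u].
/v/ (between /u/ and /m/): no rule targets it → [v].
/m/ — not in any rule's target class → [m].
/i/ (between /m/ and /d/) fails the environment for rule 4, so it stays [i].
/d/ (between /i/ and /i/) occurs immediately after a vowel → [ð] by rule 2.
/i/ — word-final; rule 4 does not apply here → [i].

[ˈpʰuɣduvmiði]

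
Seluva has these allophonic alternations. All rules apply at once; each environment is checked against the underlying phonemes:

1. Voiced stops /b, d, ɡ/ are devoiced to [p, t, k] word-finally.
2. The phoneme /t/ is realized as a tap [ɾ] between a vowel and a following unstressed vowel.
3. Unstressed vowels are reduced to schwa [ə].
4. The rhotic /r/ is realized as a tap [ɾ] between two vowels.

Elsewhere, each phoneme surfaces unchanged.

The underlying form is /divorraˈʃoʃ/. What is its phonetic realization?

[dəvərrəˈʃoʃ]

/d/ (word-initial): rule 1 targets it, but not word-finally → unchanged [d].
/i/ (between /d/ and /v/) occurs in an unstressed syllable → [ə] by rule 3.
/v/ stays [v].
/o/ (between /v/ and /r/) occurs in an unstressed syllable → [ə] by rule 3.
/r/ — between /o/ and /r/; rule 4 does not apply here → [r].
/r/ (between /r/ and /a/): rule 4 targets it, but not between two vowels → unchanged [r].
/a/ (between /r/ and /ʃ/): in an unstressed syllable, so rule 3 applies → [ə].
/ʃ/ — not in any rule's target class → [ʃ].
/o/ (between /ʃ/ and /ʃ/): rule 3 targets it, but not in an unstressed syllable → unchanged [o].
/ʃ/ stays [ʃ].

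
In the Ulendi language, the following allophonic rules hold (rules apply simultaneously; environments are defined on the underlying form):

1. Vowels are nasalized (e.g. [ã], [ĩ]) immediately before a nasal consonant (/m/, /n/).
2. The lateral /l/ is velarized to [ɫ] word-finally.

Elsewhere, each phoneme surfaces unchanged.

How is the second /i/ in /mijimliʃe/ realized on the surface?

[ĩ]

/i/ meets the environment for rule 1 (before a nasal consonant) → [ĩ].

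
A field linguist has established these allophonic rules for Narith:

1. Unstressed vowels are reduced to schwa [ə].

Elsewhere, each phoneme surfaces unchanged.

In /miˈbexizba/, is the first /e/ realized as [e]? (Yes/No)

Yes

/e/ — between /b/ and /x/; rule 1 does not apply here → [e].
The actual realization is [e], which matches [e].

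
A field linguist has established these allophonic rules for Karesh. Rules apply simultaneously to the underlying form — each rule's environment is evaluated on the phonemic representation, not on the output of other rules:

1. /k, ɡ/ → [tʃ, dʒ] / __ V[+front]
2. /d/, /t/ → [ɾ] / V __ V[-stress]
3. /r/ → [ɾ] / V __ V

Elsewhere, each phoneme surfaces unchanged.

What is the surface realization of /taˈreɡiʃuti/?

/t/ (word-initial): rule 2 targets it, but not between a vowel and a following unstressed vowel → unchanged [t].
/a/ — not in any rule's target class → [a].
Rule 3 applies to /r/ (between /a/ and /e/: between two vowels) → [ɾ].
/e/ — not in any rule's target class → [e].
Rule 1 applies to /ɡ/ (between /e/ and /i/: before a front vowel) → [dʒ].
/i/ (between /ɡ/ and /ʃ/) is unaffected → [i].
/ʃ/ (between /i/ and /u/): no rule targets it → [ʃ].
/u/ — not in any rule's target class → [u].
/t/ — between /u/ and /i/, between a vowel and a following unstressed vowel — surfaces as [ɾ] (rule 2).
/i/ (word-final) is unaffected → [i].

[taˈɾedʒiʃuɾi]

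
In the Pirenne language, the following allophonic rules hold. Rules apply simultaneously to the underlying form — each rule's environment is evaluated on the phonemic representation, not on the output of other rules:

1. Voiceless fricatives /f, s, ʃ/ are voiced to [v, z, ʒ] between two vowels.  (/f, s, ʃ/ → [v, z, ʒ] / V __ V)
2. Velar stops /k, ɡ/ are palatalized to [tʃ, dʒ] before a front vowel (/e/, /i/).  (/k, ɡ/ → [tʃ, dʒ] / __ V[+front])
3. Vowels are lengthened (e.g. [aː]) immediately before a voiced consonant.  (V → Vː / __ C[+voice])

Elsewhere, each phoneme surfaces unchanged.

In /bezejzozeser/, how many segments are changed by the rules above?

Segments that undergo a rule: /e/ → [eː] (rule 3); /e/ → [eː] (rule 3); /o/ → [oː] (rule 3); /s/ → [z] (rule 1); /e/ → [eː] (rule 3).
All other segments surface unchanged.

5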